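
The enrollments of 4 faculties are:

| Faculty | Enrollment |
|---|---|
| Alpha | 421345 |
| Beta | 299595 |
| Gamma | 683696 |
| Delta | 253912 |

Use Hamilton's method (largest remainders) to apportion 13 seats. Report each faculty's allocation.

Alpha=3; Beta=2; Gamma=6; Delta=2

The standard divisor is 1658548/13 ≈ 127580.615.
Standard quotas: Alpha 3.3026, Beta 2.3483, Gamma 5.3589, Delta 1.9902.
Lower quotas: Alpha 3, Beta 2, Gamma 5, Delta 1 (sum 11, leaving 2 seats).
Remainders in descending order: Delta 0.9902, Gamma 0.3589, Beta 0.3483, Alpha 0.3026.
The surplus seats go to Delta, Gamma.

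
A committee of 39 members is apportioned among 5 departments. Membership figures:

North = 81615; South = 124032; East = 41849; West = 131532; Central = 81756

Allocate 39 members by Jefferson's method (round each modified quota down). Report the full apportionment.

Standard divisor 460784/39 ≈ 11814.974; standard quotas: North 6.908, South 10.498, East 3.542, West 11.133, Central 6.920.
Rounding down gives 6, 10, 3, 11, 6 = 36 seats, so the divisor must be adjusted.
With modified divisor 11100: modified quotas North 7.353, South 11.174, East 3.770, West 11.850, Central 7.365.
Rounding down: North 7, South 11, East 3, West 11, Central 7 (total 39).

North: 7, South: 11, East: 3, West: 11, Central: 7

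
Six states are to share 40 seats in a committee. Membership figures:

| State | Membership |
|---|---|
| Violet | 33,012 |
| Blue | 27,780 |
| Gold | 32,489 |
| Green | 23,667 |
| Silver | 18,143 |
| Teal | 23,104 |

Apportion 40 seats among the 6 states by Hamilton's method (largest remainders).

Violet: 8, Blue: 7, Gold: 8, Green: 6, Silver: 5, Teal: 6

Total 158195; standard divisor 158195/40 ≈ 3954.875.
Standard quotas: Violet 8.3472, Blue 7.0242, Gold 8.2149, Green 5.9843, Silver 4.5875, Teal 5.8419.
Lower quotas: Violet 8, Blue 7, Gold 8, Green 5, Silver 4, Teal 5 (sum 37, leaving 3 seats).
Remainders in descending order: Green 0.9843, Teal 0.8419, Silver 0.5875, Violet 0.3472, Gold 0.2149, Blue 0.0242.
Largest remainders: Green, Teal, Silver receive the extra seats.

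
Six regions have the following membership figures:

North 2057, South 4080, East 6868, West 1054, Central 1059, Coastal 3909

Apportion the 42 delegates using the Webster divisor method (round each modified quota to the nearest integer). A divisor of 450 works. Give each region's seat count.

With modified divisor 450: modified quotas North 4.571, South 9.067, East 15.262, West 2.342, Central 2.353, Coastal 8.687.
Rounding to the nearest integer: North 5, South 9, East 15, West 2, Central 2, Coastal 9 (total 42).

North 5, South 9, East 15, West 2, Central 2, Coastal 9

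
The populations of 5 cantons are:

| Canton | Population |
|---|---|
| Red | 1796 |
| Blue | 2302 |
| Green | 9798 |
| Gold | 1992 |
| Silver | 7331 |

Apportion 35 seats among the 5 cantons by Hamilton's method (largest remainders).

Red 3, Blue 3, Green 15, Gold 3, Silver 11

Standard divisor: 23219 ÷ 35 ≈ 663.4.
Standard quotas: Red 2.7073, Blue 3.4700, Green 14.7694, Gold 3.0027, Silver 11.0506.
Lower quotas: Red 2, Blue 3, Green 14, Gold 3, Silver 11 (sum 33, leaving 2 seats).
Remainders in descending order: Green 0.7694, Red 0.7073, Blue 0.4700, Silver 0.0506, Gold 0.0027.
The surplus seats go to Green, Red.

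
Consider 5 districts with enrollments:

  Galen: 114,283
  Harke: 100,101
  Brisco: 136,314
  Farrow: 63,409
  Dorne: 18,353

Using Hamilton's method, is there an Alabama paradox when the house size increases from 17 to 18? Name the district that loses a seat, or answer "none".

At 17 seats: Galen 4, Harke 4, Brisco 5, Farrow 3, Dorne 1.
At 18 seats: Galen 5, Harke 4, Brisco 6, Farrow 2, Dorne 1.
Farrow drops from 3 to 2.

Farrow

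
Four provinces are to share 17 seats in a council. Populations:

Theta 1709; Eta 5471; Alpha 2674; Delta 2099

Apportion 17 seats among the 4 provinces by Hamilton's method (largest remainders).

Theta 2; Eta 8; Alpha 4; Delta 3

Total 11953; standard divisor 11953/17 ≈ 703.118.
Standard quotas: Theta 2.4306, Eta 7.7811, Alpha 3.8031, Delta 2.9853.
Lower quotas: Theta 2, Eta 7, Alpha 3, Delta 2 (sum 14, leaving 3 seats).
Remainders in descending order: Delta 0.9853, Alpha 0.8031, Eta 0.7811, Theta 0.4306.
The surplus seats go to Delta, Alpha, Eta.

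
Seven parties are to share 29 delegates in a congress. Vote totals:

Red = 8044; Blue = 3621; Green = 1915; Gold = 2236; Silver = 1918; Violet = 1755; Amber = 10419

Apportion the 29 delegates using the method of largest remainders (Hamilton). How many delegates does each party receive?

The standard divisor is 29908/29 ≈ 1031.31.
Standard quotas: Red 7.7998, Blue 3.5111, Green 1.8569, Gold 2.1681, Silver 1.8598, Violet 1.7017, Amber 10.1027.
Lower quotas: Red 7, Blue 3, Green 1, Gold 2, Silver 1, Violet 1, Amber 10 (sum 25, leaving 4 seats).
Remainders in descending order: Silver 0.8598, Green 0.8569, Red 0.7998, Violet 0.7017, Blue 0.5111, Gold 0.1681, Amber 0.1027.
Largest remainders: Silver, Green, Red, Violet receive the extra seats.

Red 8; Blue 3; Green 2; Gold 2; Silver 2; Violet 2; Amber 10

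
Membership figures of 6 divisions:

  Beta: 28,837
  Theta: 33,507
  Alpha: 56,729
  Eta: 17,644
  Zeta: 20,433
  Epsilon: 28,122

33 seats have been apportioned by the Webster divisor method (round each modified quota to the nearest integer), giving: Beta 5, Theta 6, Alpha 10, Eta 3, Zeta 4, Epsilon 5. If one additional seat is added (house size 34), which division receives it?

Alpha

Priority for the next seat is population ÷ (current seats + 0.5).
Priorities: Beta 5243.091, Theta 5154.923, Alpha 5402.762, Eta 5041.143, Zeta 4540.667, Epsilon 5113.091.
Highest priority: Alpha.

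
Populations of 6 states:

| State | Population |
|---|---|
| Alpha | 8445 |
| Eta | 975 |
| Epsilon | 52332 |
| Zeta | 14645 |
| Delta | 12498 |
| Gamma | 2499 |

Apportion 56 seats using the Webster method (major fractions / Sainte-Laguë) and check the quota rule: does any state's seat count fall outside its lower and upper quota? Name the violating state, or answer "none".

Standard quotas: Alpha 5.175, Eta 0.597, Epsilon 32.065, Zeta 8.973, Delta 7.658, Gamma 1.531.
Webster allocation: Alpha 5, Eta 1, Epsilon 31, Zeta 9, Delta 8, Gamma 2.
Epsilon has quota 32.065 (lower 32, upper 33) but receives 31 — outside the quota interval.

Epsilon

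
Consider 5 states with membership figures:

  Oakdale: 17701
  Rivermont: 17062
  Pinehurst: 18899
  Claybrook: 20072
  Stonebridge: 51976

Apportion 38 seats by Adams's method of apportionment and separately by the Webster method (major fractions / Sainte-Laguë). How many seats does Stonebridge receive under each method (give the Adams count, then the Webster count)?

15 and 16

Adams: Oakdale 6, Rivermont 5, Pinehurst 6, Claybrook 6, Stonebridge 15.
Webster: Oakdale 5, Rivermont 5, Pinehurst 6, Claybrook 6, Stonebridge 16.
Stonebridge gets 15 under Adams and 16 under Webster.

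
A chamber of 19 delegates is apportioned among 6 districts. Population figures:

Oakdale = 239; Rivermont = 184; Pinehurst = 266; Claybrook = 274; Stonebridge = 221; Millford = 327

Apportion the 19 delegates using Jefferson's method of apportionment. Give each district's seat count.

Standard divisor 1511/19 ≈ 79.526; standard quotas: Oakdale 3.005, Rivermont 2.314, Pinehurst 3.345, Claybrook 3.445, Stonebridge 2.779, Millford 4.112.
Rounding down gives 3, 2, 3, 3, 2, 4 = 17 seats, so the divisor must be adjusted.
With modified divisor 68: modified quotas Oakdale 3.515, Rivermont 2.706, Pinehurst 3.912, Claybrook 4.029, Stonebridge 3.250, Millford 4.809.
Rounding down: Oakdale 3, Rivermont 2, Pinehurst 3, Claybrook 4, Stonebridge 3, Millford 4 (total 19).

Oakdale: 3; Rivermont: 2; Pinehurst: 3; Claybrook: 4; Stonebridge: 3; Millford: 4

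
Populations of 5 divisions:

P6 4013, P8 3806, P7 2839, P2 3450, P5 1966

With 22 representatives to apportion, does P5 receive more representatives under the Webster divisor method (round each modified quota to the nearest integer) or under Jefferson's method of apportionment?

Webster: P6 5, P8 5, P7 4, P2 5, P5 3.
Jefferson: P6 6, P8 5, P7 4, P2 5, P5 2.
P5 gets 3 under Webster and 2 under Jefferson.

Webster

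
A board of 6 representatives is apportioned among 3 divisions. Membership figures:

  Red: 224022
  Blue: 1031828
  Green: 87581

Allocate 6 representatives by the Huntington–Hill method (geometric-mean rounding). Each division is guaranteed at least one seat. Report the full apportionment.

With divisor 264293: modified quotas Red 0.848, Blue 3.904, Green 0.331.
Geometric-mean thresholds: Red (min 1), Blue √(3·4)=3.464, Green (min 1).
Each quota rounded against its threshold gives Red 1, Blue 4, Green 1 (total 6).

Red: 1; Blue: 4; Green: 1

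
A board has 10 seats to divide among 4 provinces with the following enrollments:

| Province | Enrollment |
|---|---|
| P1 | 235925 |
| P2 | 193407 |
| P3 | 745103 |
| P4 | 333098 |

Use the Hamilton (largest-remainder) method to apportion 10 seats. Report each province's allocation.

The standard divisor is 1507533/10 ≈ 150753.3.
Standard quotas: P1 1.5650, P2 1.2829, P3 4.9425, P4 2.2096.
Lower quotas: P1 1, P2 1, P3 4, P4 2 (sum 8, leaving 2 seats).
Remainders in descending order: P3 0.9425, P1 0.5650, P2 0.2829, P4 0.2096.
Largest remainders: P3, P1 receive the extra seats.

P1=2, P2=1, P3=5, P4=2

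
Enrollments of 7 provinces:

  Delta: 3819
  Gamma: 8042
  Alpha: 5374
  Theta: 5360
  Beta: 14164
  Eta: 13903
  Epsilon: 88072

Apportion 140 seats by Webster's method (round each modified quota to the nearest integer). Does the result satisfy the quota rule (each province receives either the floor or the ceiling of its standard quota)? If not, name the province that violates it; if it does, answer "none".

Epsilon

Standard quotas: Delta 3.854, Gamma 8.115, Alpha 5.423, Theta 5.409, Beta 14.293, Eta 14.030, Epsilon 88.876.
Webster allocation: Delta 4, Gamma 8, Alpha 5, Theta 5, Beta 14, Eta 14, Epsilon 90.
Epsilon has quota 88.876 (lower 88, upper 89) but receives 90 — outside the quota interval.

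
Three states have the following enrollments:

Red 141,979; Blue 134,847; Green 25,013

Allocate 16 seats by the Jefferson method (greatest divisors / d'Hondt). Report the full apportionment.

Red: 8, Blue: 7, Green: 1

Standard divisor 301839/16 ≈ 18864.938; standard quotas: Red 7.526, Blue 7.148, Green 1.326.
Rounding down gives 7, 7, 1 = 15 seats, so the divisor must be adjusted.
With modified divisor 17300: modified quotas Red 8.207, Blue 7.795, Green 1.446.
Rounding down: Red 8, Blue 7, Green 1 (total 16).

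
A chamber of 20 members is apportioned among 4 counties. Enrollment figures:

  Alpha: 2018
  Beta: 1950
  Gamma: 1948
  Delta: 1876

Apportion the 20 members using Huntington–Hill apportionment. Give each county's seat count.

Alpha: 5; Beta: 5; Gamma: 5; Delta: 5

With divisor 394: modified quotas Alpha 5.122, Beta 4.949, Gamma 4.944, Delta 4.761.
Geometric-mean thresholds: Alpha √(5·6)=5.477, Beta √(4·5)=4.472, Gamma √(4·5)=4.472, Delta √(4·5)=4.472.
Each quota rounded against its threshold gives Alpha 5, Beta 5, Gamma 5, Delta 5 (total 20).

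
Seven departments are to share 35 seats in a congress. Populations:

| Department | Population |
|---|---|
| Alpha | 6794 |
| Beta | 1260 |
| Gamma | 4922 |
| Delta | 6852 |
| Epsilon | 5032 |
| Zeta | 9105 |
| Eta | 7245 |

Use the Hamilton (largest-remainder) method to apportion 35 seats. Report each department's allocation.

Alpha=6, Beta=1, Gamma=4, Delta=6, Epsilon=4, Zeta=8, Eta=6

The standard divisor is 41210/35 ≈ 1177.429.
Standard quotas: Alpha 5.7702, Beta 1.0701, Gamma 4.1803, Delta 5.8195, Epsilon 4.2737, Zeta 7.7330, Eta 6.1532.
Lower quotas: Alpha 5, Beta 1, Gamma 4, Delta 5, Epsilon 4, Zeta 7, Eta 6 (sum 32, leaving 3 seats).
Remainders in descending order: Delta 0.8195, Alpha 0.7702, Zeta 0.7330, Epsilon 0.2737, Gamma 0.1803, Eta 0.1532, Beta 0.0701.
The surplus seats go to Delta, Alpha, Zeta.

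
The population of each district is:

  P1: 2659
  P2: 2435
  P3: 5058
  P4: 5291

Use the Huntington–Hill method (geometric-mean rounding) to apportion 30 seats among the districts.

P1 5, P2 5, P3 10, P4 10

With divisor 519: modified quotas P1 5.123, P2 4.692, P3 9.746, P4 10.195.
Geometric-mean thresholds: P1 √(5·6)=5.477, P2 √(4·5)=4.472, P3 √(9·10)=9.487, P4 √(10·11)=10.488.
Each quota rounded against its threshold gives P1 5, P2 5, P3 10, P4 10 (total 30).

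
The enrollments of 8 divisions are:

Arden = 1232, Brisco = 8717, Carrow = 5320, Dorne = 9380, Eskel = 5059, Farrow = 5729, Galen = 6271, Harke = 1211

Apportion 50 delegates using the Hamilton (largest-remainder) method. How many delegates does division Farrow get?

Standard divisor: 42919 ÷ 50 ≈ 858.38.
Standard quotas: Arden 1.4353, Brisco 10.1552, Carrow 6.1977, Dorne 10.9276, Eskel 5.8937, Farrow 6.6742, Galen 7.3056, Harke 1.4108.
Lower quotas: Arden 1, Brisco 10, Carrow 6, Dorne 10, Eskel 5, Farrow 6, Galen 7, Harke 1 (sum 46, leaving 4 seats).
Remainders in descending order: Dorne 0.9276, Eskel 0.8937, Farrow 0.6742, Arden 0.4353, Harke 0.4108, Galen 0.3056, Carrow 0.1977, Brisco 0.1552.
The surplus seats go to Dorne, Eskel, Farrow, Arden.
Farrow receives 7.

7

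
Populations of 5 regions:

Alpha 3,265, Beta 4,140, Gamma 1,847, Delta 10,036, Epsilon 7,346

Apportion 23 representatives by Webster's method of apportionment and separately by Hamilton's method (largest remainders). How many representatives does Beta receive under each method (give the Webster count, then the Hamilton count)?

Webster: Alpha 3, Beta 4, Gamma 2, Delta 8, Epsilon 6.
Hamilton: Alpha 3, Beta 3, Gamma 2, Delta 9, Epsilon 6.
Beta gets 4 under Webster and 3 under Hamilton.

4 and 3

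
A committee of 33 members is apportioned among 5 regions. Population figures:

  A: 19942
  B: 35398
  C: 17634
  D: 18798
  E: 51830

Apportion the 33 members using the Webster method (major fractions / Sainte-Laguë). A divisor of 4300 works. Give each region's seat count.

With modified divisor 4300: modified quotas A 4.638, B 8.232, C 4.101, D 4.372, E 12.053.
Rounding to the nearest integer: A 5, B 8, C 4, D 4, E 12 (total 33).

A 5; B 8; C 4; D 4; E 12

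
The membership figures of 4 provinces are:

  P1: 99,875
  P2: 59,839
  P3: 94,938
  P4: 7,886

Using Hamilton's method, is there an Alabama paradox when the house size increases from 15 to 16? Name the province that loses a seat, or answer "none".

P4

At 15 seats: P1 6, P2 3, P3 5, P4 1.
At 16 seats: P1 6, P2 4, P3 6, P4 0.
P4 drops from 1 to 0.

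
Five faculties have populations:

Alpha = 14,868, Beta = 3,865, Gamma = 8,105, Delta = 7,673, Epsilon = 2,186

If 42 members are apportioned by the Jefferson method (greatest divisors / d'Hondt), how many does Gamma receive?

Standard divisor 36697/42 ≈ 873.738; standard quotas: Alpha 17.017, Beta 4.424, Gamma 9.276, Delta 8.782, Epsilon 2.502.
Rounding down gives 17, 4, 9, 8, 2 = 40 seats, so the divisor must be adjusted.
With modified divisor 820: modified quotas Alpha 18.132, Beta 4.713, Gamma 9.884, Delta 9.357, Epsilon 2.666.
Rounding down: Alpha 18, Beta 4, Gamma 9, Delta 9, Epsilon 2 (total 42).
Gamma receives 9.

9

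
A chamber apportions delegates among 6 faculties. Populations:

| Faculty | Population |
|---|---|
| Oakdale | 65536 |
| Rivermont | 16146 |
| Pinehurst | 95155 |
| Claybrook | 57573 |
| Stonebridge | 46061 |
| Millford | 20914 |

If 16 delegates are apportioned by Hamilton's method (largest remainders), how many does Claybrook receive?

3

Total 301385; standard divisor 301385/16 ≈ 18836.562.
Standard quotas: Oakdale 3.4792, Rivermont 0.8572, Pinehurst 5.0516, Claybrook 3.0564, Stonebridge 2.4453, Millford 1.1103.
Lower quotas: Oakdale 3, Rivermont 0, Pinehurst 5, Claybrook 3, Stonebridge 2, Millford 1 (sum 14, leaving 2 seats).
Remainders in descending order: Rivermont 0.8572, Oakdale 0.4792, Stonebridge 0.4453, Millford 0.1103, Claybrook 0.0564, Pinehurst 0.0516.
Largest remainders: Rivermont, Oakdale receive the extra seats.
Claybrook receives 3.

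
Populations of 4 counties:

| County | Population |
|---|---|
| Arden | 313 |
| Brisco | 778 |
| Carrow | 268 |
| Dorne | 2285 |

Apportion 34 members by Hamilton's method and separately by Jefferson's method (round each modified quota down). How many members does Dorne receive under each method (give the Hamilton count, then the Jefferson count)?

21 and 22

Hamilton: Arden 3, Brisco 7, Carrow 3, Dorne 21.
Jefferson: Arden 3, Brisco 7, Carrow 2, Dorne 22.
Dorne gets 21 under Hamilton and 22 under Jefferson.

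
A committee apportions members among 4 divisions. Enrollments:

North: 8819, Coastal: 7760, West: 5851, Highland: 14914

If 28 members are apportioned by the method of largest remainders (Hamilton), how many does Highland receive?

The standard divisor is 37344/28 ≈ 1333.714.
Standard quotas: North 6.6124, Coastal 5.8183, West 4.3870, Highland 11.1823.
Lower quotas: North 6, Coastal 5, West 4, Highland 11 (sum 26, leaving 2 seats).
Remainders in descending order: Coastal 0.8183, North 0.6124, West 0.3870, Highland 0.1823.
Largest remainders: Coastal, North receive the extra seats.
Highland receives 11.

11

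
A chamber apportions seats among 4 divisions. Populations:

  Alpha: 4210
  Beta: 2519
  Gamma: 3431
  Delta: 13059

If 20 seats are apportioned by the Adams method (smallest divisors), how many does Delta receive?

11

Standard divisor 23219/20 ≈ 1160.95; standard quotas: Alpha 3.626, Beta 2.170, Gamma 2.955, Delta 11.249.
Rounding up gives 4, 3, 3, 12 = 22 seats, so the divisor must be adjusted.
With modified divisor 1300: modified quotas Alpha 3.238, Beta 1.938, Gamma 2.639, Delta 10.045.
Rounding up: Alpha 4, Beta 2, Gamma 3, Delta 11 (total 20).
Delta receives 11.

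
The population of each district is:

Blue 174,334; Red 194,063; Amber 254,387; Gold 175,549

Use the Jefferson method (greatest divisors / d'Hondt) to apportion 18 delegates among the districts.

Standard divisor 798333/18 ≈ 44351.833; standard quotas: Blue 3.931, Red 4.376, Amber 5.736, Gold 3.958.
Rounding down gives 3, 4, 5, 3 = 15 seats, so the divisor must be adjusted.
With modified divisor 40600: modified quotas Blue 4.294, Red 4.780, Amber 6.266, Gold 4.324.
Rounding down: Blue 4, Red 4, Amber 6, Gold 4 (total 18).

Blue 4, Red 4, Amber 6, Gold 4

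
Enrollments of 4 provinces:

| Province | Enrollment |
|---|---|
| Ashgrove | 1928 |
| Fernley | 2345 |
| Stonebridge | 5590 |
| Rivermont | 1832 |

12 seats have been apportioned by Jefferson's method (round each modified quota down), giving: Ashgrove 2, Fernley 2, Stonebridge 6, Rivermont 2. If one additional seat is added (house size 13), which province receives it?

Stonebridge

Priority for the next seat is population ÷ (current seats + 1).
Priorities: Ashgrove 642.667, Fernley 781.667, Stonebridge 798.571, Rivermont 610.667.
Highest priority: Stonebridge.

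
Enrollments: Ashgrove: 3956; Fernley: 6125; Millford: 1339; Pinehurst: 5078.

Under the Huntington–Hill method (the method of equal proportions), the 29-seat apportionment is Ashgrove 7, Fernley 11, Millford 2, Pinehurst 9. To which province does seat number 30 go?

Millford

Priority for the next seat is population ÷ (√(s·(s+1))).
Priorities: Ashgrove 528.643, Fernley 533.113, Millford 546.644, Pinehurst 535.268.
Highest priority: Millford.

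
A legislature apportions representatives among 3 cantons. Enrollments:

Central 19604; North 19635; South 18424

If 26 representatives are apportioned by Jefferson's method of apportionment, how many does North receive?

Standard divisor 57663/26 ≈ 2217.808; standard quotas: Central 8.839, North 8.853, South 8.307.
Rounding down gives 8, 8, 8 = 24 seats, so the divisor must be adjusted.
With modified divisor 2100: modified quotas Central 9.335, North 9.350, South 8.773.
Rounding down: Central 9, North 9, South 8 (total 26).
North receives 9.

9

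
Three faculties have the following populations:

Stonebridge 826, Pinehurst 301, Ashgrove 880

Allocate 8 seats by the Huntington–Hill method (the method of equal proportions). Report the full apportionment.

Stonebridge 3; Pinehurst 1; Ashgrove 4

With divisor 246: modified quotas Stonebridge 3.358, Pinehurst 1.224, Ashgrove 3.577.
Geometric-mean thresholds: Stonebridge √(3·4)=3.464, Pinehurst √(1·2)=1.414, Ashgrove √(3·4)=3.464.
Each quota rounded against its threshold gives Stonebridge 3, Pinehurst 1, Ashgrove 4 (total 8).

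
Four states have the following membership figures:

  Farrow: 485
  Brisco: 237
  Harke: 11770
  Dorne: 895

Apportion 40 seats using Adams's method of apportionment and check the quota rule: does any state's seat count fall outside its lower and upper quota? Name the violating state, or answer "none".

Standard quotas: Farrow 1.449, Brisco 0.708, Harke 35.168, Dorne 2.674.
Adams allocation: Farrow 2, Brisco 1, Harke 34, Dorne 3.
Harke has quota 35.168 (lower 35, upper 36) but receives 34 — outside the quota interval.

Harke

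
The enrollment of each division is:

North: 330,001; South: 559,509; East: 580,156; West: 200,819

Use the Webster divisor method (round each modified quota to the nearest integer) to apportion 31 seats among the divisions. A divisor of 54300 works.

With modified divisor 54300: modified quotas North 6.077, South 10.304, East 10.684, West 3.698.
Rounding to the nearest integer: North 6, South 10, East 11, West 4 (total 31).

North=6; South=10; East=11; West=4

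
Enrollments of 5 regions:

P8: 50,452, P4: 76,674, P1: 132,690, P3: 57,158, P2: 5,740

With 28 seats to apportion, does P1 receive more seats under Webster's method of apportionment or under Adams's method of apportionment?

Webster

Webster: P8 4, P4 7, P1 12, P3 5, P2 0.
Adams: P8 4, P4 7, P1 11, P3 5, P2 1.
P1 gets 12 under Webster and 11 under Adams.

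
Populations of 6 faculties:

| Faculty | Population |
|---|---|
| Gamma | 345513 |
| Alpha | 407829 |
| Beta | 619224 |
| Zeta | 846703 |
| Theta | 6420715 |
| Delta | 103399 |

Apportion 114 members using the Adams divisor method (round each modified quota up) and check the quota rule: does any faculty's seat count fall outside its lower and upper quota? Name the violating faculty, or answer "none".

Standard quotas: Gamma 4.505, Alpha 5.317, Beta 8.074, Zeta 11.040, Theta 83.716, Delta 1.348.
Adams allocation: Gamma 5, Alpha 6, Beta 8, Zeta 11, Theta 82, Delta 2.
Theta has quota 83.716 (lower 83, upper 84) but receives 82 — outside the quota interval.

Theta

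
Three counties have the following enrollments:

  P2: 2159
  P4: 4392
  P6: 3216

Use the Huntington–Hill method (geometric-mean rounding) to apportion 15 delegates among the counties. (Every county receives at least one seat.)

P2=3, P4=7, P6=5

With divisor 650: modified quotas P2 3.322, P4 6.757, P6 4.948.
Geometric-mean thresholds: P2 √(3·4)=3.464, P4 √(6·7)=6.481, P6 √(4·5)=4.472.
Each quota rounded against its threshold gives P2 3, P4 7, P6 5 (total 15).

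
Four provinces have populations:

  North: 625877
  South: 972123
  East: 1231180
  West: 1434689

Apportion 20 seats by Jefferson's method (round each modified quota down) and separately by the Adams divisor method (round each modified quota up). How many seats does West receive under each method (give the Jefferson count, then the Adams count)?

Jefferson: North 3, South 4, East 6, West 7.
Adams: North 3, South 5, East 6, West 6.
West gets 7 under Jefferson and 6 under Adams.

7 and 6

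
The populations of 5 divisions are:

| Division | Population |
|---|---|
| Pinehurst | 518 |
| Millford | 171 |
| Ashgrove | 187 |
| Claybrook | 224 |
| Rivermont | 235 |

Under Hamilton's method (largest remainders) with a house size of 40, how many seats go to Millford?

5

Standard divisor: 1335 ÷ 40 ≈ 33.375.
Standard quotas: Pinehurst 15.521, Millford 5.124, Ashgrove 5.603, Claybrook 6.712, Rivermont 7.041.
Lower quotas: Pinehurst 15, Millford 5, Ashgrove 5, Claybrook 6, Rivermont 7 (sum 38, leaving 2 seats).
Remainders in descending order: Claybrook 0.712, Ashgrove 0.603, Pinehurst 0.521, Millford 0.124, Rivermont 0.041.
Largest remainders: Claybrook, Ashgrove receive the extra seats.
Millford receives 5.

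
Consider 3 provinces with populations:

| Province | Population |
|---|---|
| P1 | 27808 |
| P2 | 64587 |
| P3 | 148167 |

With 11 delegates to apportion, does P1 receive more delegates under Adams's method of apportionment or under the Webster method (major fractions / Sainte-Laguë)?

Adams

Adams: P1 2, P2 3, P3 6.
Webster: P1 1, P2 3, P3 7.
P1 gets 2 under Adams and 1 under Webster.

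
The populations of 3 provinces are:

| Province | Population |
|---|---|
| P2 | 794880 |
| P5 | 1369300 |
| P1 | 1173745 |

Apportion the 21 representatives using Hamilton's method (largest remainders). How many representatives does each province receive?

P2 5, P5 9, P1 7

Total 3337925; standard divisor 3337925/21 ≈ 158948.81.
Standard quotas: P2 5.0009, P5 8.6147, P1 7.3844.
Lower quotas: P2 5, P5 8, P1 7 (sum 20, leaving 1 seat).
Remainders in descending order: P5 0.6147, P1 0.3844, P2 0.0009.
Largest remainder: P5 receives the extra seat.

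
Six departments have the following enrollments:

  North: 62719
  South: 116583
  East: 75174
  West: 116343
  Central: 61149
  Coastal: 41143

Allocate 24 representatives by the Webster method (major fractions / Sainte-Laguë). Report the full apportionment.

North: 3, South: 6, East: 4, West: 6, Central: 3, Coastal: 2

Standard divisor 473111/24 ≈ 19712.958; standard quotas: North 3.182, South 5.914, East 3.813, West 5.902, Central 3.102, Coastal 2.087.
Rounding to the nearest integer gives North 3, South 6, East 4, West 6, Central 3, Coastal 2 — total 24, matching the house size, so no adjustment is needed.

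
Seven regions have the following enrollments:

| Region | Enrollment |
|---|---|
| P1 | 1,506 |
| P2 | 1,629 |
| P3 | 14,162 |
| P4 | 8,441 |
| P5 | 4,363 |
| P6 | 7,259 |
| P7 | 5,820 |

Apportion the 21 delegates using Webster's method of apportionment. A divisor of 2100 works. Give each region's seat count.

With modified divisor 2100: modified quotas P1 0.717, P2 0.776, P3 6.744, P4 4.020, P5 2.078, P6 3.457, P7 2.771.
Rounding to the nearest integer: P1 1, P2 1, P3 7, P4 4, P5 2, P6 3, P7 3 (total 21).

P1 1, P2 1, P3 7, P4 4, P5 2, P6 3, P7 3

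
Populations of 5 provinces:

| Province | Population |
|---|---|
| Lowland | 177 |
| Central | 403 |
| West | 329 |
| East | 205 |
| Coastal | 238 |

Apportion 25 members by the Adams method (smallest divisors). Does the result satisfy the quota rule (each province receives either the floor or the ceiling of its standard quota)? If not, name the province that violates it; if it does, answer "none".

none

Standard quotas: Lowland 3.273, Central 7.452, West 6.084, East 3.791, Coastal 4.401.
Adams allocation: Lowland 3, Central 7, West 6, East 4, Coastal 5.
Every allocation lies between the lower and upper quota.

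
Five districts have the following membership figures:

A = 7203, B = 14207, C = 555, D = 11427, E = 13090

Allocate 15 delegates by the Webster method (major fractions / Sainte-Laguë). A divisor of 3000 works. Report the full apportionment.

With modified divisor 3000: modified quotas A 2.401, B 4.736, C 0.185, D 3.809, E 4.363.
Rounding to the nearest integer: A 2, B 5, C 0, D 4, E 4 (total 15).

A=2, B=5, C=0, D=4, E=4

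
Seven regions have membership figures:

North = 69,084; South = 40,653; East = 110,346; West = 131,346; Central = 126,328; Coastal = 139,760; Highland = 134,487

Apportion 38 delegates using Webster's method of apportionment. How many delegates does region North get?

Standard divisor 752004/38 ≈ 19789.579; standard quotas: North 3.491, South 2.054, East 5.576, West 6.637, Central 6.384, Coastal 7.062, Highland 6.796.
Rounding to the nearest integer gives North 3, South 2, East 6, West 7, Central 6, Coastal 7, Highland 7 — total 38, matching the house size, so no adjustment is needed.
North receives 3.

3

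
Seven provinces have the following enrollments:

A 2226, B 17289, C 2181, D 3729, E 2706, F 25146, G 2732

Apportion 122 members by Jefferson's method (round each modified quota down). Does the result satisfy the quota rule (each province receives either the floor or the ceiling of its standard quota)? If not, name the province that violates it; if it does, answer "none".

F

Standard quotas: A 4.849, B 37.659, C 4.751, D 8.123, E 5.894, F 54.774, G 5.951.
Jefferson allocation: A 4, B 38, C 4, D 8, E 6, F 56, G 6.
F has quota 54.774 (lower 54, upper 55) but receives 56 — outside the quota interval.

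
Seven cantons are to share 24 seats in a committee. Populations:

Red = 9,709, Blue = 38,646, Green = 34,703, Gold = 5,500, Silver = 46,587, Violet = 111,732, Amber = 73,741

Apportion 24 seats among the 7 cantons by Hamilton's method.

Red 1, Blue 3, Green 3, Gold 0, Silver 3, Violet 8, Amber 6

Standard divisor: 320618 ÷ 24 ≈ 13359.083.
Standard quotas: Red 0.7268, Blue 2.8929, Green 2.5977, Gold 0.4117, Silver 3.4873, Violet 8.3637, Amber 5.5199.
Lower quotas: Red 0, Blue 2, Green 2, Gold 0, Silver 3, Violet 8, Amber 5 (sum 20, leaving 4 seats).
Remainders in descending order: Blue 0.8929, Red 0.7268, Green 0.5977, Amber 0.5199, Silver 0.4873, Gold 0.4117, Violet 0.3637.
The surplus seats go to Blue, Red, Green, Amber.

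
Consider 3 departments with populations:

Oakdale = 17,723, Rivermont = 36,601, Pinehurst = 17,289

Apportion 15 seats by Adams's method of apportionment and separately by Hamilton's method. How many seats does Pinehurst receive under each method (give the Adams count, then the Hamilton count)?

Adams: Oakdale 4, Rivermont 7, Pinehurst 4.
Hamilton: Oakdale 4, Rivermont 8, Pinehurst 3.
Pinehurst gets 4 under Adams and 3 under Hamilton.

4 and 3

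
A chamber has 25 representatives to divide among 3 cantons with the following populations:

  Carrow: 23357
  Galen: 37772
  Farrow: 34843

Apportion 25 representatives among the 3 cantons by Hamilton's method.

Carrow 6, Galen 10, Farrow 9

Standard divisor: 95972 ÷ 25 ≈ 3838.88.
Standard quotas: Carrow 6.0843, Galen 9.8393, Farrow 9.0763.
Lower quotas: Carrow 6, Galen 9, Farrow 9 (sum 24, leaving 1 seat).
Remainders in descending order: Galen 0.8393, Carrow 0.0843, Farrow 0.0763.
Largest remainder: Galen receives the extra seat.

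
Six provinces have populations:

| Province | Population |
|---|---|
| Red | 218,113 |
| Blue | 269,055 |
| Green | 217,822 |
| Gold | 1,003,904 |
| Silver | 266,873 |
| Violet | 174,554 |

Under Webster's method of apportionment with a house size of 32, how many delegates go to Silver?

4

Standard divisor 2150321/32 ≈ 67197.531; standard quotas: Red 3.246, Blue 4.004, Green 3.242, Gold 14.940, Silver 3.971, Violet 2.598.
Rounding to the nearest integer gives Red 3, Blue 4, Green 3, Gold 15, Silver 4, Violet 3 — total 32, matching the house size, so no adjustment is needed.
Silver receives 4.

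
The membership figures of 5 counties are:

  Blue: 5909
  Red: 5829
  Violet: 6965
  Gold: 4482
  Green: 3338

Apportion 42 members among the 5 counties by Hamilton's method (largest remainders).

Blue 10, Red 9, Violet 11, Gold 7, Green 5

Total 26523; standard divisor 26523/42 ≈ 631.5.
Standard quotas: Blue 9.3571, Red 9.2304, Violet 11.0293, Gold 7.0974, Green 5.2858.
Lower quotas: Blue 9, Red 9, Violet 11, Gold 7, Green 5 (sum 41, leaving 1 seat).
Remainders in descending order: Blue 0.3571, Green 0.2858, Red 0.2304, Gold 0.0974, Violet 0.0293.
Largest remainder: Blue receives the extra seat.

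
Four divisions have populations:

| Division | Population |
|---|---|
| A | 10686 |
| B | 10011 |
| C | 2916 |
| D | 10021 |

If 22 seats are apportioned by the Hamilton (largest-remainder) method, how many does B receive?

6

Total 33634; standard divisor 33634/22 ≈ 1528.818.
Standard quotas: A 6.9897, B 6.5482, C 1.9074, D 6.5547.
Lower quotas: A 6, B 6, C 1, D 6 (sum 19, leaving 3 seats).
Remainders in descending order: A 0.9897, C 0.9074, D 0.5547, B 0.5482.
The surplus seats go to A, C, D.
B receives 6.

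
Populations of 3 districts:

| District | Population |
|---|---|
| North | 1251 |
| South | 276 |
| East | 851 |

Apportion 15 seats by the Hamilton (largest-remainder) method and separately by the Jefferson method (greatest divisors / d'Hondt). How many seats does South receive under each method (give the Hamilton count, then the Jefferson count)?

Hamilton: North 8, South 2, East 5.
Jefferson: North 8, South 1, East 6.
South gets 2 under Hamilton and 1 under Jefferson.

2 and 1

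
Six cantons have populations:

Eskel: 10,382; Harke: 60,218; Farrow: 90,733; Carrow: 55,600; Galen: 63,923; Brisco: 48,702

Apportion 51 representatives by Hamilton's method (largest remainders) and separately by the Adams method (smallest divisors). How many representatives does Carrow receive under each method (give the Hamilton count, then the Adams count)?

Hamilton: Eskel 2, Harke 9, Farrow 14, Carrow 9, Galen 10, Brisco 7.
Adams: Eskel 2, Harke 9, Farrow 14, Carrow 8, Galen 10, Brisco 8.
Carrow gets 9 under Hamilton and 8 under Adams.

9 and 8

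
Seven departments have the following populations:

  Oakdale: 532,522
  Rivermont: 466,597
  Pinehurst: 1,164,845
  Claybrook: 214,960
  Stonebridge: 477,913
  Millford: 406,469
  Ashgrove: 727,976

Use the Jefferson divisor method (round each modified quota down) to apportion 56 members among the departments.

Oakdale=7, Rivermont=6, Pinehurst=17, Claybrook=3, Stonebridge=7, Millford=6, Ashgrove=10

Standard divisor 3991282/56 ≈ 71272.893; standard quotas: Oakdale 7.472, Rivermont 6.547, Pinehurst 16.343, Claybrook 3.016, Stonebridge 6.705, Millford 5.703, Ashgrove 10.214.
Rounding down gives 7, 6, 16, 3, 6, 5, 10 = 53 seats, so the divisor must be adjusted.
With modified divisor 67200: modified quotas Oakdale 7.924, Rivermont 6.943, Pinehurst 17.334, Claybrook 3.199, Stonebridge 7.112, Millford 6.049, Ashgrove 10.833.
Rounding down: Oakdale 7, Rivermont 6, Pinehurst 17, Claybrook 3, Stonebridge 7, Millford 6, Ashgrove 10 (total 56).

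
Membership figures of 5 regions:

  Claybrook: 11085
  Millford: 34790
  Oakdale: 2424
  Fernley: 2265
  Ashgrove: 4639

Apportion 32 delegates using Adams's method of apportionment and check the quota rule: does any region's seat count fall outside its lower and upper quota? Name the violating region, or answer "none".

Millford

Standard quotas: Claybrook 6.426, Millford 20.167, Oakdale 1.405, Fernley 1.313, Ashgrove 2.689.
Adams allocation: Claybrook 6, Millford 19, Oakdale 2, Fernley 2, Ashgrove 3.
Millford has quota 20.167 (lower 20, upper 21) but receives 19 — outside the quota interval.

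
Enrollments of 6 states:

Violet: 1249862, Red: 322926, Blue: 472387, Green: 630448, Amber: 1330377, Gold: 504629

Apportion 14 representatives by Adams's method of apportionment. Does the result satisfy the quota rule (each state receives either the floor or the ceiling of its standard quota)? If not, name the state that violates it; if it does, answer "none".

Standard quotas: Violet 3.879, Red 1.002, Blue 1.466, Green 1.957, Amber 4.129, Gold 1.566.
Adams allocation: Violet 3, Red 1, Blue 2, Green 2, Amber 4, Gold 2.
Every allocation lies between the lower and upper quota.

none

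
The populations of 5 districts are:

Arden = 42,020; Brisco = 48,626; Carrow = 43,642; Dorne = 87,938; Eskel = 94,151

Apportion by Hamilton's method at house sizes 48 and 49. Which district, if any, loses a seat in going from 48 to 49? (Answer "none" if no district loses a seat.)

Brisco

At 48 seats: Arden 6, Brisco 8, Carrow 7, Dorne 13, Eskel 14.
At 49 seats: Arden 6, Brisco 7, Carrow 7, Dorne 14, Eskel 15.
Brisco drops from 8 to 7.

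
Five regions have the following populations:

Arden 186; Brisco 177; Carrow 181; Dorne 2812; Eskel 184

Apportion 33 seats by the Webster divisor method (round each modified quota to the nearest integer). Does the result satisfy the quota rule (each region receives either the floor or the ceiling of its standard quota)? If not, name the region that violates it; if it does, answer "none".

Standard quotas: Arden 1.734, Brisco 1.650, Carrow 1.687, Dorne 26.214, Eskel 1.715.
Webster allocation: Arden 2, Brisco 2, Carrow 2, Dorne 25, Eskel 2.
Dorne has quota 26.214 (lower 26, upper 27) but receives 25 — outside the quota interval.

Dorne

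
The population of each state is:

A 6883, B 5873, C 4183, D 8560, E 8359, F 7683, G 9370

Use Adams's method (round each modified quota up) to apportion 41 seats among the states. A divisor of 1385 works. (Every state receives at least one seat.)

A 5, B 5, C 4, D 7, E 7, F 6, G 7

With modified divisor 1385: modified quotas A 4.970, B 4.240, C 3.020, D 6.181, E 6.035, F 5.547, G 6.765.
Rounding up: A 5, B 5, C 4, D 7, E 7, F 6, G 7 (total 41).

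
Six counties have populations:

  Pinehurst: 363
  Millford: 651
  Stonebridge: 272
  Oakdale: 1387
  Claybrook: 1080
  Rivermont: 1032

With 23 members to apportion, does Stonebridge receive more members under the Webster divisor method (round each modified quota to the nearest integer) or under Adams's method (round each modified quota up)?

Adams

Webster: Pinehurst 2, Millford 3, Stonebridge 1, Oakdale 7, Claybrook 5, Rivermont 5.
Adams: Pinehurst 2, Millford 3, Stonebridge 2, Oakdale 6, Claybrook 5, Rivermont 5.
Stonebridge gets 1 under Webster and 2 under Adams.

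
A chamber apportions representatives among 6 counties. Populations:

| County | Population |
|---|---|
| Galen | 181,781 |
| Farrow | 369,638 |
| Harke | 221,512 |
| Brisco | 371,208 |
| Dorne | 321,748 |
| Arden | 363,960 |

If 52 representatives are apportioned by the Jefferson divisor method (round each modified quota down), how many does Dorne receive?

9

Standard divisor 1829847/52 ≈ 35189.365; standard quotas: Galen 5.166, Farrow 10.504, Harke 6.295, Brisco 10.549, Dorne 9.143, Arden 10.343.
Rounding down gives 5, 10, 6, 10, 9, 10 = 50 seats, so the divisor must be adjusted.
With modified divisor 33300: modified quotas Galen 5.459, Farrow 11.100, Harke 6.652, Brisco 11.147, Dorne 9.662, Arden 10.930.
Rounding down: Galen 5, Farrow 11, Harke 6, Brisco 11, Dorne 9, Arden 10 (total 52).
Dorne receives 9.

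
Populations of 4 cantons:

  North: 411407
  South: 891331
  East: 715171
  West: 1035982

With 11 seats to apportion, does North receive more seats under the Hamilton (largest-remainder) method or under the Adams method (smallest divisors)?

Adams

Hamilton: North 1, South 3, East 3, West 4.
Adams: North 2, South 3, East 3, West 3.
North gets 1 under Hamilton and 2 under Adams.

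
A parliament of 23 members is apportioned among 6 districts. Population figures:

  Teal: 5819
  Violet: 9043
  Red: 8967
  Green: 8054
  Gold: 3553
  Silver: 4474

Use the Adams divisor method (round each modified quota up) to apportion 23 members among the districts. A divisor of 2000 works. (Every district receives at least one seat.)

With modified divisor 2000: modified quotas Teal 2.909, Violet 4.521, Red 4.484, Green 4.027, Gold 1.776, Silver 2.237.
Rounding up: Teal 3, Violet 5, Red 5, Green 5, Gold 2, Silver 3 (total 23).

Teal 3; Violet 5; Red 5; Green 5; Gold 2; Silver 3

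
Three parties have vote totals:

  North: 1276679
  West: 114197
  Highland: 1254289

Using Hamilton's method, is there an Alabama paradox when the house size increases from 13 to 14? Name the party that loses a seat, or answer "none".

At 13 seats: North 6, West 1, Highland 6.
At 14 seats: North 7, West 0, Highland 7.
West drops from 1 to 0.

West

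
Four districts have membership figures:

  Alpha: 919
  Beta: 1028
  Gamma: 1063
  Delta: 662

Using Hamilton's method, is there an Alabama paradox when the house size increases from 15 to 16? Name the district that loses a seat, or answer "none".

none

At 15 seats: Alpha 4, Beta 4, Gamma 4, Delta 3.
At 16 seats: Alpha 4, Beta 4, Gamma 5, Delta 3.
No district's allocation decreased.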